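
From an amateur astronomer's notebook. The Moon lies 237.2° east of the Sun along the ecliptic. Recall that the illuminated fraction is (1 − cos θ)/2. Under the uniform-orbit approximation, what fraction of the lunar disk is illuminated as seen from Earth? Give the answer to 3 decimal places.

0.771

cos 237.2° = (-0.542), so f = (1 − (-0.542))/2 = 0.771.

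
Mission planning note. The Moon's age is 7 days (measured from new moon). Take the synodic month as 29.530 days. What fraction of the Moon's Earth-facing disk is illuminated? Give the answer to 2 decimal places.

Phase angle: θ = 360°·(7 d)/(29.530 d) = 85.3°.
With cos θ = 0.081, the lit fraction is (1 − 0.081)/2 ≈ 0.459.

0.46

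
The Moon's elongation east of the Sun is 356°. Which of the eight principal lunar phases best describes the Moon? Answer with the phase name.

new moon

The new moon sector spans roughly -22°–22°; 356° falls inside it.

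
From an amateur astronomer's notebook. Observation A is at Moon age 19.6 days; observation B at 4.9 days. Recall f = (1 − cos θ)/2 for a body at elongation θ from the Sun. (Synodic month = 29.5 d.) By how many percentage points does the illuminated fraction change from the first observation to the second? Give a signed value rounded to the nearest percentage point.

-51 percentage points

First observation: θ = 360°·19.6/29.5 = 239.2°, so f = 0.756.
Second observation: θ = 59.8°, f = 0.248.
Δf = 0.248 − 0.756 = -0.508, i.e. -51 pp.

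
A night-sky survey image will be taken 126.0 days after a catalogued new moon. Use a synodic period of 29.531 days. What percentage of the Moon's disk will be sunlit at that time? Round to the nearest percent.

55%

126.0/29.531 = 4.267 lunations, so 4 complete cycles and 7.88 d into the next.
Elongation θ = 360° × 7.88/29.531 ≈ 96.0°.
Illuminated fraction = (1 − cos 96.0°)/2 = (1 − (-0.105))/2 ≈ 0.552, so 55%.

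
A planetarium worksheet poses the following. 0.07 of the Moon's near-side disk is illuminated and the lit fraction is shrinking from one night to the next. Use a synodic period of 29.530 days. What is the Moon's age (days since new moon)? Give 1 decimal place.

cos θ = 1 − 2f = 0.860, giving a principal value of 30.7°.
A waning Moon lies in 180°–360°, so θ = 360° − 30.7° = 329.3°.
Age = 29.530 × 329.3°/360° ≈ 27.01 days.

27.0 days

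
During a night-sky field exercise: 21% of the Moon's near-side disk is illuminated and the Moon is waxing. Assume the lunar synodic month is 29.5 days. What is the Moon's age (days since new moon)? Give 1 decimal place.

4.5 days

From f = (1 − cos θ)/2: cos θ = 1 − 2×0.21 = 0.580; arccos → 54.5°.
Waxing ⇒ before full, so θ = 54.5°.
At 360°/29.5 d per day, 54.5° corresponds to 4.47 days.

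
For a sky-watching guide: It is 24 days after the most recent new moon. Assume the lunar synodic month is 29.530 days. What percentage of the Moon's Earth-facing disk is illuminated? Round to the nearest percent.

Phase angle: θ = 360°·(24 d)/(29.530 d) = 292.6°.
cos 292.6° = 0.384, so f = (1 − 0.384)/2 = 0.308, so 31%.

31%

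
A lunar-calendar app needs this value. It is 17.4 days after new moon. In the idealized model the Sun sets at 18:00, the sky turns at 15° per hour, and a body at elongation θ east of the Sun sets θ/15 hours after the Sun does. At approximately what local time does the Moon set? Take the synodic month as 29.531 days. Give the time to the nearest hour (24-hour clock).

Elongation θ = 360° × 17.4/29.531 ≈ 212.1°.
Delay after the Sun = 212.1° / (15°/h) ≈ 14.14 h.
18:00 + 14.14 h ≈ 08:08 → 08:00 to the nearest hour.

08:00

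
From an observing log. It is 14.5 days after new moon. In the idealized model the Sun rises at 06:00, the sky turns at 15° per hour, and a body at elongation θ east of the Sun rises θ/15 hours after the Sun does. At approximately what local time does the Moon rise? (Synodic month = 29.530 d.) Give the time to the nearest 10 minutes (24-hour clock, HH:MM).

Phase angle: θ = 360°·(14.5 d)/(29.530 d) = 176.8°.
The Moon trails the Sun by θ/15 = 176.8/15 ≈ 11.78 hours.
06:00 + 11.785 h ≈ 17:47 → 17:50 to the nearest ten minutes.

17:50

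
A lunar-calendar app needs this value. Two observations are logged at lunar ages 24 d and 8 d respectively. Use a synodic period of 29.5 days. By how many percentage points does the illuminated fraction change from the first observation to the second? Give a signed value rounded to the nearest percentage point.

+26 pp

θ₁ = 360° × 24/29.5 = 292.9°, f₁ = (1 − cos θ₁)/2 = 0.306.
θ₂ = 360° × 8/29.5 = 97.6°, f₂ = (1 − cos θ₂)/2 = 0.566.
Change = f₂ − f₁ = +0.261 → +26 percentage points.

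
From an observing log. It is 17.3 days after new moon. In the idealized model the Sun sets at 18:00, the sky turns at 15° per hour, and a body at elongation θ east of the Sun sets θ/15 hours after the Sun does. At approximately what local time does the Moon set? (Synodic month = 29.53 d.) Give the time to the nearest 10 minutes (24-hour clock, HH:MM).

08:00

Phase angle: θ = 360°·(17.3 d)/(29.53 d) = 210.9°.
At 15° of sky rotation per hour, 210.9° corresponds to a 14.06 h lag.
18:00 + 14.060 h ≈ 08:04 → 08:00 to the nearest ten minutes.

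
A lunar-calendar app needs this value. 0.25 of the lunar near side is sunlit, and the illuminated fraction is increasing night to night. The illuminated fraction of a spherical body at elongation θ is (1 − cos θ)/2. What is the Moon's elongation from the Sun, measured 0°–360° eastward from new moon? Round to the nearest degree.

cos θ = 1 − 2f = 0.500, giving a principal value of 60.0°.
Before full moon the principal value applies: θ = 60.0°.

60°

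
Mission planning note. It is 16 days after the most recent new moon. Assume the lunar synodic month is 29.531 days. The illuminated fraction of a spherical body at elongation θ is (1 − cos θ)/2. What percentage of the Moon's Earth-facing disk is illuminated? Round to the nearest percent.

Phase angle: θ = 360°·(16 d)/(29.531 d) = 195.0°.
cos 195.0° = (-0.966), so f = (1 − (-0.966))/2 = 0.983, so 98%.

98%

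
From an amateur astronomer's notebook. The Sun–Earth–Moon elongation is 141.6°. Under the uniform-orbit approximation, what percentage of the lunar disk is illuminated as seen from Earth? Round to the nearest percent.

89%

cos 141.6° = (-0.784), so f = (1 − (-0.784))/2 = 0.892, i.e. 89%.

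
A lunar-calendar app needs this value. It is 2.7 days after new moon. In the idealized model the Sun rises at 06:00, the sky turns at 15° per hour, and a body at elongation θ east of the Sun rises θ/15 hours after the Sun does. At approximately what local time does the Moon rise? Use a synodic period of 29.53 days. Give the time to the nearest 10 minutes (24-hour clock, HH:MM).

08:10

Elongation θ = 360° × 2.7/29.53 ≈ 32.9°.
Delay after the Sun = 32.9° / (15°/h) ≈ 2.19 h.
06:00 + 2.194 h ≈ 08:12 → 08:10 to the nearest ten minutes.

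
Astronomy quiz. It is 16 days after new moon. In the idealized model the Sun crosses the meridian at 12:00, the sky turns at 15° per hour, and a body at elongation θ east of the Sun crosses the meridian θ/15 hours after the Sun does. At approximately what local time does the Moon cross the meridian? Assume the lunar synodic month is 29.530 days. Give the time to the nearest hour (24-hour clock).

01:00

The Moon has covered 16/29.530 of its cycle, so θ ≈ 360° × 16/29.530 = 195.1°.
At 15° of sky rotation per hour, 195.1° corresponds to a 13.00 h lag.
12:00 + 13.00 h ≈ 01:00 → 01:00 to the nearest hour.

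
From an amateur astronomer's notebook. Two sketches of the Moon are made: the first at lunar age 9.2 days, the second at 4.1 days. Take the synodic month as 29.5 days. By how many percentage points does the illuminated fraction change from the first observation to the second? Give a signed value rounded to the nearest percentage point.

First observation: θ = 360°·9.2/29.5 = 112.3°, so f = 0.689.
Second observation: θ = 50.0°, f = 0.179.
Δf = 0.179 − 0.689 = -0.511, i.e. -51 pp.

-51 pp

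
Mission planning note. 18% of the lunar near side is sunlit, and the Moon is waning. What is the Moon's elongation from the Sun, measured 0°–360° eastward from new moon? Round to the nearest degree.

From f = (1 − cos θ)/2: cos θ = 1 − 2×0.18 = 0.640; arccos → 50.2°.
A waning Moon lies in 180°–360°, so θ = 360° − 50.2° = 309.8°.

310°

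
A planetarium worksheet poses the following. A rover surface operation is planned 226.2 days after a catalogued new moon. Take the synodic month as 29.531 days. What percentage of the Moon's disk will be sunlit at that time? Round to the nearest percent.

226.2 d spans 7 complete synodic months (7 × 29.531 = 206.72 d) plus 19.48 d.
Elongation θ = 360° × 19.48/29.531 ≈ 237.5°.
With cos θ = (-0.537), the lit fraction is (1 − (-0.537))/2 ≈ 0.769, so 77%.

77%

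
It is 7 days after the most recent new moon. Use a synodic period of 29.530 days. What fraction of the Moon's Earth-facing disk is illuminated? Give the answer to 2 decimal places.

0.46

Phase angle: θ = 360°·(7 d)/(29.530 d) = 85.3°.
cos 85.3° = 0.081, so f = (1 − 0.081)/2 = 0.459.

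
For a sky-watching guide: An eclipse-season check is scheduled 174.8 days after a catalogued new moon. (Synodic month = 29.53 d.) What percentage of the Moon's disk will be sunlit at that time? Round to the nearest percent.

Reduce mod P: 174.8 − 5×29.53 = 27.15 d into the current lunation.
The Moon has covered 27.15/29.53 of its cycle, so θ ≈ 360° × 27.15/29.53 = 331.0°.
cos 331.0° = 0.874, so f = (1 − 0.874)/2 = 0.063, so 6%.

6%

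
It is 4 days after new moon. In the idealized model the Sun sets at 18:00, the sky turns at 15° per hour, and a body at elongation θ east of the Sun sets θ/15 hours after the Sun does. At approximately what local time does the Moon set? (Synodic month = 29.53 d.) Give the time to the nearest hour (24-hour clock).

21:00

The Moon has covered 4/29.53 of its cycle, so θ ≈ 360° × 4/29.53 = 48.8°.
Delay after the Sun = 48.8° / (15°/h) ≈ 3.25 h.
18:00 + 3.25 h ≈ 21:15 → 21:00 to the nearest hour.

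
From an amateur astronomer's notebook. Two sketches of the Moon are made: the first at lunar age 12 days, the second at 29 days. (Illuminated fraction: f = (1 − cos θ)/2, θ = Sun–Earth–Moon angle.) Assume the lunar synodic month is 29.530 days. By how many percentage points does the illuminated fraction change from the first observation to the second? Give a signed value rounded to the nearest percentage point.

-91 percentage points

θ₁ = 360° × 12/29.530 = 146.3°, f₁ = (1 − cos θ₁)/2 = 0.916.
θ₂ = 360° × 29/29.530 = 353.5°, f₂ = (1 − cos θ₂)/2 = 0.003.
Change = f₂ − f₁ = -0.913 → -91 percentage points.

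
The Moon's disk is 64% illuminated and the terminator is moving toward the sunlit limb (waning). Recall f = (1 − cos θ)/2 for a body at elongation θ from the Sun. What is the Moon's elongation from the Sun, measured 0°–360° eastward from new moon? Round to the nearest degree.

cos θ = 1 − 2f = -0.280, giving a principal value of 106.3°.
Waning ⇒ past full, so θ = 360° − 106.3° = 253.7°.

254°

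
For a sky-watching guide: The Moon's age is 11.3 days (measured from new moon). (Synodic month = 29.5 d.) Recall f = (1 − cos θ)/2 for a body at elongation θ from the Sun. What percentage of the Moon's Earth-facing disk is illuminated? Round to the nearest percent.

87%

Elongation θ = 360° × 11.3/29.5 ≈ 137.9°.
Illuminated fraction = (1 − cos 137.9°)/2 = (1 − (-0.742))/2 ≈ 0.871, so 87%.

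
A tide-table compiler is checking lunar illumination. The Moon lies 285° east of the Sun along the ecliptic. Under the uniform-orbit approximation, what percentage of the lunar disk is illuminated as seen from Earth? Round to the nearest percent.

Half-versine of 285°: (1 − 0.259)/2 = 0.371, i.e. 37%.

37%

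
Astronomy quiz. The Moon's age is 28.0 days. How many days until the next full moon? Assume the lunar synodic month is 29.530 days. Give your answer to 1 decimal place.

Full moon is 0.5 of the way through the cycle: age 0.5 × 29.530 = 14.765 d.
Already past this cycle's full moon; the next is at 14.765 + 29.530 = 44.295 d, so 44.295 − 28.0 = 16.295 days.

16.3 days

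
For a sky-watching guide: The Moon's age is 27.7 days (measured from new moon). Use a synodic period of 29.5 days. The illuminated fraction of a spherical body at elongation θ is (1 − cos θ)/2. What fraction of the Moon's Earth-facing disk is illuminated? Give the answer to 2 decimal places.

0.04

Phase angle: θ = 360°·(27.7 d)/(29.5 d) = 338.0°.
With cos θ = 0.927, the lit fraction is (1 − 0.927)/2 ≈ 0.036.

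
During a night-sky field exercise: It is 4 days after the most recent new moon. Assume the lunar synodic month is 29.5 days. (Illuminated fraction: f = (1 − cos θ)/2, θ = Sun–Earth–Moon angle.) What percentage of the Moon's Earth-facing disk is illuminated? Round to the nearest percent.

17%

Phase angle: θ = 360°·(4 d)/(29.5 d) = 48.8°.
Illuminated fraction = (1 − cos 48.8°)/2 = (1 − 0.659)/2 ≈ 0.171, so 17%.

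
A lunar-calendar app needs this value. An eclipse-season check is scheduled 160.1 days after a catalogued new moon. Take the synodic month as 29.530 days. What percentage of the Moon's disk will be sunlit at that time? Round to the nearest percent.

94%

160.1 d spans 5 complete synodic months (5 × 29.530 = 147.65 d) plus 12.45 d.
Elongation θ = 360° × 12.45/29.530 ≈ 151.8°.
With cos θ = (-0.881), the lit fraction is (1 − (-0.881))/2 ≈ 0.941, so 94%.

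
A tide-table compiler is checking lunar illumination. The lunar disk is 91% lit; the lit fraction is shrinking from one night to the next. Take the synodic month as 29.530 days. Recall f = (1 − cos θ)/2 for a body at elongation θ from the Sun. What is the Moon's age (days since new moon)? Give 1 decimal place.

17.6 days

cos θ = 1 − 2f = -0.820, giving a principal value of 145.1°.
Since the Moon is past full (waning), take the reflex angle: θ = 360° − 145.1° = 214.9°.
At 360°/29.530 d per day, 214.9° corresponds to 17.63 days.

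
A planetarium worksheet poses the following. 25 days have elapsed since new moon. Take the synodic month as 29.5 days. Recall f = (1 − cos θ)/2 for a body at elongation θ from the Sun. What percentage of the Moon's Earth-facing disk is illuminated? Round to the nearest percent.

The Moon has covered 25/29.5 of its cycle, so θ ≈ 360° × 25/29.5 = 305.1°.
Illuminated fraction = (1 − cos 305.1°)/2 = (1 − 0.575)/2 ≈ 0.213, so 21%.

21%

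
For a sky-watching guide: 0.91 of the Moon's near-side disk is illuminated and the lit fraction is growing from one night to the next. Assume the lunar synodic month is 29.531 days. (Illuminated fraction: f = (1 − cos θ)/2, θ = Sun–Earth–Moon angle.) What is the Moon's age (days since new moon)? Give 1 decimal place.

11.9 days

From f = (1 − cos θ)/2: cos θ = 1 − 2×0.91 = -0.820; arccos → 145.1°.
Waxing ⇒ before full, so θ = 145.1°.
At 360°/29.531 d per day, 145.1° corresponds to 11.90 days.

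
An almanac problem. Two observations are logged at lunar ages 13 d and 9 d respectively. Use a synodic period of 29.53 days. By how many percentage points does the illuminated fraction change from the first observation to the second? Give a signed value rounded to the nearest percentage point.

First observation: θ = 360°·13/29.53 = 158.5°, so f = 0.965.
Second observation: θ = 109.7°, f = 0.669.
Δf = 0.669 − 0.965 = -0.296, i.e. -30 pp.

-30 percentage points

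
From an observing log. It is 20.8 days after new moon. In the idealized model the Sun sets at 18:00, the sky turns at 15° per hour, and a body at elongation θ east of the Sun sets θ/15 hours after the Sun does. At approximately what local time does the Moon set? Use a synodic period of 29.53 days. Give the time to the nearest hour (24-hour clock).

11:00

Elongation θ = 360° × 20.8/29.53 ≈ 253.6°.
The Moon trails the Sun by θ/15 = 253.6/15 ≈ 16.90 hours.
18:00 + 16.90 h ≈ 10:54 → 11:00 to the nearest hour.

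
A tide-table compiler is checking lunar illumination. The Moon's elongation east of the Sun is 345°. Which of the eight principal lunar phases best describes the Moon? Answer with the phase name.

new moon

The new moon sector spans roughly -22°–22°; 345° falls inside it.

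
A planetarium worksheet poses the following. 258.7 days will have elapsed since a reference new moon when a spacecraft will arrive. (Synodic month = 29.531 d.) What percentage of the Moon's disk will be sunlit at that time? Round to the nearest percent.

47%

258.7 d spans 8 complete synodic months (8 × 29.531 = 236.25 d) plus 22.45 d.
Phase angle: θ = 360°·(22.45 d)/(29.531 d) = 273.7°.
cos 273.7° = 0.065, so f = (1 − 0.065)/2 = 0.468, so 47%.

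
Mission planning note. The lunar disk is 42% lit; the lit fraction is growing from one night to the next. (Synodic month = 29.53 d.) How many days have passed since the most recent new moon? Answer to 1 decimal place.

From f = (1 − cos θ)/2: cos θ = 1 − 2×0.42 = 0.160; arccos → 80.8°.
The Moon is waxing (0°–180°), so θ = 80.8° directly.
At 360°/29.53 d per day, 80.8° corresponds to 6.63 days.

6.6 days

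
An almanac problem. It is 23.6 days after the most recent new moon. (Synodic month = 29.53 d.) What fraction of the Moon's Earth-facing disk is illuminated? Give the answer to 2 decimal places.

0.35

Phase angle: θ = 360°·(23.6 d)/(29.53 d) = 287.7°.
cos 287.7° = 0.304, so f = (1 − 0.304)/2 = 0.348.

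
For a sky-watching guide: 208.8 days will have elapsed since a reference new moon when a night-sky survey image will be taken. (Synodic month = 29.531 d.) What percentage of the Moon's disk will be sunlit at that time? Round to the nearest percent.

5%

208.8/29.531 = 7.071 lunations, so 7 complete cycles and 2.08 d into the next.
The Moon has covered 2.08/29.531 of its cycle, so θ ≈ 360° × 2.08/29.531 = 25.4°.
Illuminated fraction = (1 − cos 25.4°)/2 = (1 − 0.903)/2 ≈ 0.048, so 5%.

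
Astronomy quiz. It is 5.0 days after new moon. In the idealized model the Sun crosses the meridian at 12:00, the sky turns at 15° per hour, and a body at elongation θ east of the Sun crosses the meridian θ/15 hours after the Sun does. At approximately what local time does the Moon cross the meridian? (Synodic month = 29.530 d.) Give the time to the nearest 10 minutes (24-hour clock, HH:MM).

16:00

Elongation θ = 360° × 5.0/29.530 ≈ 61.0°.
At 15° of sky rotation per hour, 61.0° corresponds to a 4.06 h lag.
12:00 + 4.064 h ≈ 16:04 → 16:00 to the nearest ten minutes.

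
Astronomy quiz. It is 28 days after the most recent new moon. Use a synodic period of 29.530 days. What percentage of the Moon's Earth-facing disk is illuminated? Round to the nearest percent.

3%

Phase angle: θ = 360°·(28 d)/(29.530 d) = 341.3°.
Illuminated fraction = (1 − cos 341.3°)/2 = (1 − 0.947)/2 ≈ 0.026, so 3%.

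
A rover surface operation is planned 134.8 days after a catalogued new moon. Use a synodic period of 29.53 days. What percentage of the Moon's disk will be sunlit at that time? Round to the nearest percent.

96%

134.8 d spans 4 complete synodic months (4 × 29.53 = 118.12 d) plus 16.68 d.
Elongation θ = 360° × 16.68/29.53 ≈ 203.3°.
With cos θ = (-0.918), the lit fraction is (1 − (-0.918))/2 ≈ 0.959, so 96%.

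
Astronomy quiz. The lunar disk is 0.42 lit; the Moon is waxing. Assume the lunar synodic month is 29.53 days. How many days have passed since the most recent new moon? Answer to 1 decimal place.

Invert f = (1 − cos θ)/2 to get cos θ = 1 − 2(0.42) = 0.160, hence θ₀ = arccos 0.160 = 80.8°.
Waxing ⇒ before full, so θ = 80.8°.
Age = 29.53 × 80.8°/360° ≈ 6.63 days.

6.6 days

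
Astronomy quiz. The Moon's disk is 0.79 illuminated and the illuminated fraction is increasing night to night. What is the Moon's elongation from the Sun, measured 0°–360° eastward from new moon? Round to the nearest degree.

125°

cos θ = 1 − 2f = -0.580, giving a principal value of 125.5°.
Before full moon the principal value applies: θ = 125.5°.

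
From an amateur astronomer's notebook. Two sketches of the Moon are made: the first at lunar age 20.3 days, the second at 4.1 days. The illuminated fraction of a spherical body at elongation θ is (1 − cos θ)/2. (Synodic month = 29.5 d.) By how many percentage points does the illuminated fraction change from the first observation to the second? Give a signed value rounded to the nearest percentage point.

-51 pp

First observation: θ = 360°·20.3/29.5 = 247.7°, so f = 0.689.
Second observation: θ = 50.0°, f = 0.179.
Δf = 0.179 − 0.689 = -0.511, i.e. -51 pp.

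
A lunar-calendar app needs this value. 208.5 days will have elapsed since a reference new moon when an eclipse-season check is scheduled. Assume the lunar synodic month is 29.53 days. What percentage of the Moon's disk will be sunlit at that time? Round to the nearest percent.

4%

Reduce mod P: 208.5 − 7×29.53 = 1.79 d into the current lunation.
Elongation θ = 360° × 1.79/29.53 ≈ 21.8°.
cos 21.8° = 0.928, so f = (1 − 0.928)/2 = 0.036, so 4%.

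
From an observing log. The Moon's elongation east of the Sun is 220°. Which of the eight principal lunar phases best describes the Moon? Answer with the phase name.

220° lies in the waning gibbous sector of the 8-phase cycle.

waning gibbous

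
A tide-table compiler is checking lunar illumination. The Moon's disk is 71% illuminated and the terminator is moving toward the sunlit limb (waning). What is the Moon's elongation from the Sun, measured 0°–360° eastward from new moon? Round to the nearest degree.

Invert f = (1 − cos θ)/2 to get cos θ = 1 − 2(0.71) = -0.420, hence θ₀ = arccos -0.420 = 114.8°.
Waning ⇒ past full, so θ = 360° − 114.8° = 245.2°.

245°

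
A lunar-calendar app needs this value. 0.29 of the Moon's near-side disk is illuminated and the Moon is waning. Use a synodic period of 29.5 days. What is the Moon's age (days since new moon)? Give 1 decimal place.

24.2 days

cos θ = 1 − 2f = 0.420, giving a principal value of 65.2°.
A waning Moon lies in 180°–360°, so θ = 360° − 65.2° = 294.8°.
That fraction of the synodic month is 294.8/360 × 29.5 d ≈ 24.16 d.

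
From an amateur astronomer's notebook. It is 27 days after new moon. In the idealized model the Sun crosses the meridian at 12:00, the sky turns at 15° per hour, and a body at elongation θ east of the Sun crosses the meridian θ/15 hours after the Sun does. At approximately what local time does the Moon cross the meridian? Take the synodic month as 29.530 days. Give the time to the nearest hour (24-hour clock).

10:00

The Moon has covered 27/29.530 of its cycle, so θ ≈ 360° × 27/29.530 = 329.2°.
The Moon trails the Sun by θ/15 = 329.2/15 ≈ 21.94 hours.
12:00 + 21.94 h ≈ 09:57 → 10:00 to the nearest hour.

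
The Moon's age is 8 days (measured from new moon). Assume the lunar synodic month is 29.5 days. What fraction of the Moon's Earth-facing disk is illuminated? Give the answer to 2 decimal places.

Elongation θ = 360° × 8/29.5 ≈ 97.6°.
Illuminated fraction = (1 − cos 97.6°)/2 = (1 − (-0.133))/2 ≈ 0.566.

0.57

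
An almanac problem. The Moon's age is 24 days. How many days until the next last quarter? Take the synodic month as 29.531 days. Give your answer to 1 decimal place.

Last quarter occurs at elongation 270°, i.e. at age 29.531 × 270/360 = 22.148 d.
Already past this cycle's last quarter; the next is at 22.148 + 29.531 = 51.679 d, so 51.679 − 24 = 27.679 days.

27.7 days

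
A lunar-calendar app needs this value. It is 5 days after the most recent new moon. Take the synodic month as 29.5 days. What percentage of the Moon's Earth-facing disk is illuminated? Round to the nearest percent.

26%

Phase angle: θ = 360°·(5 d)/(29.5 d) = 61.0°.
Illuminated fraction = (1 − cos 61.0°)/2 = (1 − 0.485)/2 ≈ 0.258, so 26%.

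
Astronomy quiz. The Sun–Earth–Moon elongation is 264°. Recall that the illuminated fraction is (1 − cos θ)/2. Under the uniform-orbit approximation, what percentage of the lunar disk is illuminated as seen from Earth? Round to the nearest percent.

55%

cos 264° = (-0.105), so f = (1 − (-0.105))/2 = 0.552, i.e. 55%.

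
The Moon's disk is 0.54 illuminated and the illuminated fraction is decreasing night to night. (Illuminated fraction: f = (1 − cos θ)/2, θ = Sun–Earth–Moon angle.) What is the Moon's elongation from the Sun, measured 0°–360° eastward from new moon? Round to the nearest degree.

265°

From f = (1 − cos θ)/2: cos θ = 1 − 2×0.54 = -0.080; arccos → 94.6°.
Since the Moon is past full (waning), take the reflex angle: θ = 360° − 94.6° = 265.4°.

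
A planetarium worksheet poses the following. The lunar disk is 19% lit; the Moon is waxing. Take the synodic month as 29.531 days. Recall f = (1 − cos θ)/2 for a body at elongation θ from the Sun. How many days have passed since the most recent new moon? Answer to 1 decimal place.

4.2 days

From f = (1 − cos θ)/2: cos θ = 1 − 2×0.19 = 0.620; arccos → 51.7°.
Before full moon the principal value applies: θ = 51.7°.
That fraction of the synodic month is 51.7/360 × 29.531 d ≈ 4.24 d.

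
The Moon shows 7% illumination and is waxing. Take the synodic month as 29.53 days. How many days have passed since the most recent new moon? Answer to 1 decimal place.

2.5 days

cos θ = 1 − 2f = 0.860, giving a principal value of 30.7°.
Waxing ⇒ before full, so θ = 30.7°.
That fraction of the synodic month is 30.7/360 × 29.53 d ≈ 2.52 d.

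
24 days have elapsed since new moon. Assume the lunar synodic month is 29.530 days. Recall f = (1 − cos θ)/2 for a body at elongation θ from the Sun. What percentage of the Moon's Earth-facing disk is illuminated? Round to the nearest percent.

31%

The Moon has covered 24/29.530 of its cycle, so θ ≈ 360° × 24/29.530 = 292.6°.
With cos θ = 0.384, the lit fraction is (1 − 0.384)/2 ≈ 0.308, so 31%.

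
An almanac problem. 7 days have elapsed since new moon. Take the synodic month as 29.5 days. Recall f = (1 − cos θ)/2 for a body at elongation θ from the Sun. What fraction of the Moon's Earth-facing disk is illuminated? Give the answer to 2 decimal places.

0.46

The Moon has covered 7/29.5 of its cycle, so θ ≈ 360° × 7/29.5 = 85.4°.
Illuminated fraction = (1 − cos 85.4°)/2 = (1 − 0.080)/2 ≈ 0.460.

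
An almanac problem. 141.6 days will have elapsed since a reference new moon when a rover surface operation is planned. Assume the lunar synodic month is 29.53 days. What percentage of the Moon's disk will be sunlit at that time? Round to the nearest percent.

141.6/29.53 = 4.795 lunations, so 4 complete cycles and 23.48 d into the next.
Elongation θ = 360° × 23.48/29.53 ≈ 286.2°.
With cos θ = 0.280, the lit fraction is (1 − 0.280)/2 ≈ 0.360, so 36%.

36%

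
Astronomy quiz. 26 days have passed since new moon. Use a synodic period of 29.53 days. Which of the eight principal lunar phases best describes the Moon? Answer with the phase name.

θ ≈ 360° × 26/29.53 = 317°, which falls in the waning crescent sector.

waning crescent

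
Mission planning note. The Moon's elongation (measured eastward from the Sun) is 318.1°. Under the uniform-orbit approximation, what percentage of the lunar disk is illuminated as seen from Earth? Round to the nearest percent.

cos 318.1° = 0.744, so f = (1 − 0.744)/2 = 0.128, i.e. 13%.

13%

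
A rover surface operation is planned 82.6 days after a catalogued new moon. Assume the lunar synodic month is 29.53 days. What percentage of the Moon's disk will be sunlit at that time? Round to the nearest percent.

35%

82.6 d spans 2 complete synodic months (2 × 29.53 = 59.06 d) plus 23.54 d.
Phase angle: θ = 360°·(23.54 d)/(29.53 d) = 287.0°.
With cos θ = 0.292, the lit fraction is (1 − 0.292)/2 ≈ 0.354, so 35%.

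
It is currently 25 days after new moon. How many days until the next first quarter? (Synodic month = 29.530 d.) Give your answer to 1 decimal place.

First quarter occurs at elongation 90°, i.e. at age 29.530 × 90/360 = 7.383 d.
This lunation's first quarter (7.383 d) has passed, so add one period: 36.913 − 25 = 11.913 days.

11.9 days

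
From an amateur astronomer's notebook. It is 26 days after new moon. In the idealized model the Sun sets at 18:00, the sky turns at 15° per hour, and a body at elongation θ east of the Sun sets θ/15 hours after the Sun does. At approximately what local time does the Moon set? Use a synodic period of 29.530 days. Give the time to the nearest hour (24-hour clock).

Phase angle: θ = 360°·(26 d)/(29.530 d) = 317.0°.
Delay after the Sun = 317.0° / (15°/h) ≈ 21.13 h.
18:00 + 21.13 h ≈ 15:08 → 15:00 to the nearest hour.

15:00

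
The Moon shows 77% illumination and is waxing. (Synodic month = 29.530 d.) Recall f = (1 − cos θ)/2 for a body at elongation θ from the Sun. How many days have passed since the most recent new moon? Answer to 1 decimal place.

10.1 days

Invert f = (1 − cos θ)/2 to get cos θ = 1 − 2(0.77) = -0.540, hence θ₀ = arccos -0.540 = 122.7°.
The Moon is waxing (0°–180°), so θ = 122.7° directly.
At 360°/29.530 d per day, 122.7° corresponds to 10.06 days.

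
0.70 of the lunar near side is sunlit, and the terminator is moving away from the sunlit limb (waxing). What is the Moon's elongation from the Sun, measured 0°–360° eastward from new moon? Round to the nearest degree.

Invert f = (1 − cos θ)/2 to get cos θ = 1 − 2(0.70) = -0.400, hence θ₀ = arccos -0.400 = 113.6°.
Before full moon the principal value applies: θ = 113.6°.

114°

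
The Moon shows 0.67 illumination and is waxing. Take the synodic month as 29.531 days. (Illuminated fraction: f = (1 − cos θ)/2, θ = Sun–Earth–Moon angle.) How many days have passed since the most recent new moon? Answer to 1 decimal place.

9.0 days

Invert f = (1 − cos θ)/2 to get cos θ = 1 − 2(0.67) = -0.340, hence θ₀ = arccos -0.340 = 109.9°.
The Moon is waxing (0°–180°), so θ = 109.9° directly.
That fraction of the synodic month is 109.9/360 × 29.531 d ≈ 9.01 d.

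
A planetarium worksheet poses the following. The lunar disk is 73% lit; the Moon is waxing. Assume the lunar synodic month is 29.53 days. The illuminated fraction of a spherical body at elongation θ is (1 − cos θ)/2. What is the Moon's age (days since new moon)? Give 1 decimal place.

cos θ = 1 − 2f = -0.460, giving a principal value of 117.4°.
The Moon is waxing (0°–180°), so θ = 117.4° directly.
Age = 29.53 × 117.4°/360° ≈ 9.63 days.

9.6 days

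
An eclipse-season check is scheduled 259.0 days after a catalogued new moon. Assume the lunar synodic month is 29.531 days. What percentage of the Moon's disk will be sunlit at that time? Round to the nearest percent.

Reduce mod P: 259.0 − 8×29.531 = 22.75 d into the current lunation.
Elongation θ = 360° × 22.75/29.531 ≈ 277.4°.
cos 277.4° = 0.128, so f = (1 − 0.128)/2 = 0.436, so 44%.

44%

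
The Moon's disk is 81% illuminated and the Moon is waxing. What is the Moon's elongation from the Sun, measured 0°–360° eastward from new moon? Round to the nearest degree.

Invert f = (1 − cos θ)/2 to get cos θ = 1 − 2(0.81) = -0.620, hence θ₀ = arccos -0.620 = 128.3°.
Waxing ⇒ before full, so θ = 128.3°.

128°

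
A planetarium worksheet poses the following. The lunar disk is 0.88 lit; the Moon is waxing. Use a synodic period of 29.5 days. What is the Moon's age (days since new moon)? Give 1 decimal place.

From f = (1 − cos θ)/2: cos θ = 1 − 2×0.88 = -0.760; arccos → 139.5°.
Waxing ⇒ before full, so θ = 139.5°.
That fraction of the synodic month is 139.5/360 × 29.5 d ≈ 11.43 d.

11.4 days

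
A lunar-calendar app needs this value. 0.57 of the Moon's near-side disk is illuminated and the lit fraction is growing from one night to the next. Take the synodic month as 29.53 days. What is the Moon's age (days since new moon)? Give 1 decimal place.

8.0 days

Invert f = (1 − cos θ)/2 to get cos θ = 1 − 2(0.57) = -0.140, hence θ₀ = arccos -0.140 = 98.0°.
Before full moon the principal value applies: θ = 98.0°.
Age = 29.53 × 98.0°/360° ≈ 8.04 days.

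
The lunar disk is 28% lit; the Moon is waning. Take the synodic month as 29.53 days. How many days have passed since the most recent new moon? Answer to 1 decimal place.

24.3 days

From f = (1 − cos θ)/2: cos θ = 1 − 2×0.28 = 0.440; arccos → 63.9°.
Waning ⇒ past full, so θ = 360° − 63.9° = 296.1°.
At 360°/29.53 d per day, 296.1° corresponds to 24.29 days.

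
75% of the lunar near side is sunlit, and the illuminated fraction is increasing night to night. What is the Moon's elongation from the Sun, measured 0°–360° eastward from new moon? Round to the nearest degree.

Invert f = (1 − cos θ)/2 to get cos θ = 1 − 2(0.75) = -0.500, hence θ₀ = arccos -0.500 = 120.0°.
Waxing ⇒ before full, so θ = 120.0°.

120°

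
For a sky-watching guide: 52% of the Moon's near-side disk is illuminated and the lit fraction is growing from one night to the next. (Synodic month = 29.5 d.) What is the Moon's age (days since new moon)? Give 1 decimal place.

Invert f = (1 − cos θ)/2 to get cos θ = 1 − 2(0.52) = -0.040, hence θ₀ = arccos -0.040 = 92.3°.
Waxing ⇒ before full, so θ = 92.3°.
Age = 29.5 × 92.3°/360° ≈ 7.56 days.

7.6 days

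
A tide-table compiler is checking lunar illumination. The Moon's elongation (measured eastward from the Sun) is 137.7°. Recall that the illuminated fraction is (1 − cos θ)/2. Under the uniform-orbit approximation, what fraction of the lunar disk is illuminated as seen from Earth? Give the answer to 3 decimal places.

0.870

f = (1 − cos 137.7°)/2 = (1 − (-0.740))/2 ≈ 0.870.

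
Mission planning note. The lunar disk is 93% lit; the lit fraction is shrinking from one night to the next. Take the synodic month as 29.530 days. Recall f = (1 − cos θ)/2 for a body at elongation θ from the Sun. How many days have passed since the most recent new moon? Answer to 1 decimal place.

From f = (1 − cos θ)/2: cos θ = 1 − 2×0.93 = -0.860; arccos → 149.3°.
Waning ⇒ past full, so θ = 360° − 149.3° = 210.7°.
Age = 29.530 × 210.7°/360° ≈ 17.28 days.

17.3 days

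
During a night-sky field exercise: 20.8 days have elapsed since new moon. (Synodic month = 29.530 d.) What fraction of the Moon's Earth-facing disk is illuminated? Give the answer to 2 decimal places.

0.64

Phase angle: θ = 360°·(20.8 d)/(29.530 d) = 253.6°.
Illuminated fraction = (1 − cos 253.6°)/2 = (1 − (-0.283))/2 ≈ 0.641.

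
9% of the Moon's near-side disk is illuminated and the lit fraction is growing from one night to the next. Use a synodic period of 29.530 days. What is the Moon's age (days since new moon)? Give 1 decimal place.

2.9 days

Invert f = (1 − cos θ)/2 to get cos θ = 1 − 2(0.09) = 0.820, hence θ₀ = arccos 0.820 = 34.9°.
The Moon is waxing (0°–180°), so θ = 34.9° directly.
That fraction of the synodic month is 34.9/360 × 29.530 d ≈ 2.86 d.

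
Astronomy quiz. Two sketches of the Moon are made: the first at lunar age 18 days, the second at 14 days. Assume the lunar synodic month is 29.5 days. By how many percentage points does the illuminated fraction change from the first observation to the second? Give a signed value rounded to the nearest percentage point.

θ₁ = 360° × 18/29.5 = 219.7°, f₁ = (1 − cos θ₁)/2 = 0.885.
θ₂ = 360° × 14/29.5 = 170.8°, f₂ = (1 − cos θ₂)/2 = 0.994.
Change = f₂ − f₁ = +0.109 → +11 percentage points.

+11 pp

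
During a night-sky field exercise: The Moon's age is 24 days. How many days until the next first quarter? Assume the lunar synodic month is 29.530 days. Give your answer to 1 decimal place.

12.9 days

First quarter is 0.25 of the way through the cycle: age 0.25 × 29.530 = 7.383 d.
Already past this cycle's first quarter; the next is at 7.383 + 29.530 = 36.913 d, so 36.913 − 24 = 12.913 days.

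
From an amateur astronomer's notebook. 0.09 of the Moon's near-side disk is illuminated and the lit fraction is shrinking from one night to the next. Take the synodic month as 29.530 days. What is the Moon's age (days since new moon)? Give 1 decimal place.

Invert f = (1 − cos θ)/2 to get cos θ = 1 − 2(0.09) = 0.820, hence θ₀ = arccos 0.820 = 34.9°.
Since the Moon is past full (waning), take the reflex angle: θ = 360° − 34.9° = 325.1°.
That fraction of the synodic month is 325.1/360 × 29.530 d ≈ 26.67 d.

26.7 days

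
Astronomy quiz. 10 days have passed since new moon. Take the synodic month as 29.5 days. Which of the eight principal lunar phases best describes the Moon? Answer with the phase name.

waxing gibbous

θ ≈ 360° × 10/29.5 = 122°, which falls in the waxing gibbous sector.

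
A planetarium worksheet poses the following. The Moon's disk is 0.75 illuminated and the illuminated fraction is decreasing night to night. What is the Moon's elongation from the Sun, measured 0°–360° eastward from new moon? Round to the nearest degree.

240°

cos θ = 1 − 2f = -0.500, giving a principal value of 120.0°.
Waning ⇒ past full, so θ = 360° − 120.0° = 240.0°.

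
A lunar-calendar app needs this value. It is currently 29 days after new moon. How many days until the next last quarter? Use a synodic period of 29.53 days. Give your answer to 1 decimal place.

22.7 days

Last quarter is 0.75 of the way through the cycle: age 0.75 × 29.53 = 22.148 d.
This lunation's last quarter (22.148 d) has passed, so add one period: 51.678 − 29 = 22.678 days.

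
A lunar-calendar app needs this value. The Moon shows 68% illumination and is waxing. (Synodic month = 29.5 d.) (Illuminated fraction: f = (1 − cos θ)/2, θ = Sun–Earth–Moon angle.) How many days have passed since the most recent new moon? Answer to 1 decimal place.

Invert f = (1 − cos θ)/2 to get cos θ = 1 − 2(0.68) = -0.360, hence θ₀ = arccos -0.360 = 111.1°.
Waxing ⇒ before full, so θ = 111.1°.
At 360°/29.5 d per day, 111.1° corresponds to 9.10 days.

9.1 days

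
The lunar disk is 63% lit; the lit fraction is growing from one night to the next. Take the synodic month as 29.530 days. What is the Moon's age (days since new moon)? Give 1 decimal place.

8.6 days

cos θ = 1 − 2f = -0.260, giving a principal value of 105.1°.
The Moon is waxing (0°–180°), so θ = 105.1° directly.
That fraction of the synodic month is 105.1/360 × 29.530 d ≈ 8.62 d.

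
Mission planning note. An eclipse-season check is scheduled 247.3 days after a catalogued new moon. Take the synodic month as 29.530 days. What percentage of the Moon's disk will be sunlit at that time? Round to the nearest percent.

85%

Reduce mod P: 247.3 − 8×29.530 = 11.06 d into the current lunation.
Phase angle: θ = 360°·(11.06 d)/(29.530 d) = 134.8°.
cos 134.8° = (-0.705), so f = (1 − (-0.705))/2 = 0.853, so 85%.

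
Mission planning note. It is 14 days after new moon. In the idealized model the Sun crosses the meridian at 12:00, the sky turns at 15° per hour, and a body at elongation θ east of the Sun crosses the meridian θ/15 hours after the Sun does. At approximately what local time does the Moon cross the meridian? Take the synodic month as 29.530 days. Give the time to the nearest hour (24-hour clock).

23:00

The Moon has covered 14/29.530 of its cycle, so θ ≈ 360° × 14/29.530 = 170.7°.
Delay after the Sun = 170.7° / (15°/h) ≈ 11.38 h.
12:00 + 11.38 h ≈ 23:23 → 23:00 to the nearest hour.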